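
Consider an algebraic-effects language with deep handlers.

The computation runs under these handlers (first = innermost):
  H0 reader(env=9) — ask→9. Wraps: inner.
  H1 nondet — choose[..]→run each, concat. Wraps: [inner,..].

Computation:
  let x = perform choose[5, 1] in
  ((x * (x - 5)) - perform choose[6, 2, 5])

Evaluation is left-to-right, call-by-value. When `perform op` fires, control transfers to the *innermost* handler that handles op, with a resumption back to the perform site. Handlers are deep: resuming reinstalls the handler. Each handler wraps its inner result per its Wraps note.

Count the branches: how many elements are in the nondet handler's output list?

Step-by-step:
choose[5, 1] @ H1
  branch[0] choose=5:
    choose[6, 2, 5] @ H1
      branch[0] choose=6:
        H0 returns -6
        H1 returns [-6]
      branch[1] choose=2:
        H0 returns -2
        H1 returns [-2]
      branch[2] choose=5:
        H0 returns -5
        H1 returns [-5]
  branch[1] choose=1:
    choose[6, 2, 5] @ H1
      branch[0] choose=6:
        H0 returns -10
        H1 returns [-10]
      branch[1] choose=2:
        H0 returns -6
        H1 returns [-6]
      branch[2] choose=5:
        H0 returns -9
        H1 returns [-9]
= [-6, -2, -5, -10, -6, -9]

Answer: 6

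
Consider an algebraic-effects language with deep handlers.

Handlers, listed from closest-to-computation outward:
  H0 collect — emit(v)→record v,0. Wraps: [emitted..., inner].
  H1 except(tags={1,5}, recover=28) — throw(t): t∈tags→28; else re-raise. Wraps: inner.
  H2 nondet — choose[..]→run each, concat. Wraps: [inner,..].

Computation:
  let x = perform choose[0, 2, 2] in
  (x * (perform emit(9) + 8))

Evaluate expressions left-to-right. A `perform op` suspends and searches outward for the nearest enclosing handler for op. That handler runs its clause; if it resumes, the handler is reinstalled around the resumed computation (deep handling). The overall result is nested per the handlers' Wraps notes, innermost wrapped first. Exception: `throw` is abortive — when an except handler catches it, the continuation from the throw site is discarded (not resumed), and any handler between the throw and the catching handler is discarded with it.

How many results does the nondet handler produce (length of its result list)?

Answer: 3

Working:
choose[0, 2, 2] @ H2
  branch[0] choose=0:
    emit(9) @ H0 ⇒ out+=9
    H0 returns [9, 0]
    H1 returns [9, 0]
    H2 returns [[9, 0]]
  branch[1] choose=2:
    emit(9) @ H0 ⇒ out+=9
    H0 returns [9, 16]
    H1 returns [9, 16]
    H2 returns [[9, 16]]
  branch[2] choose=2:
    emit(9) @ H0 ⇒ out+=9
    H0 returns [9, 16]
    H1 returns [9, 16]
    H2 returns [[9, 16]]
= [[9, 0], [9, 16], [9, 16]]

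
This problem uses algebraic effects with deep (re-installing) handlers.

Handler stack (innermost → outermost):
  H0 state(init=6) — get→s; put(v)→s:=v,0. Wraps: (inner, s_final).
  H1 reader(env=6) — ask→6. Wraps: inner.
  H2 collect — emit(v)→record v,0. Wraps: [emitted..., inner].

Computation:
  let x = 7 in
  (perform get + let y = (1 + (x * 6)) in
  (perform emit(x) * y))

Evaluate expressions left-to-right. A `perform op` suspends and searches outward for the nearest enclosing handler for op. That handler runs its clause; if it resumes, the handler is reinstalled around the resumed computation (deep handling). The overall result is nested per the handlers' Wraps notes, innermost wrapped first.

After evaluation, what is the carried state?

Step-by-step:
get @ H0 ⇒ 6
emit(7) @ H2 ⇒ out+=7
H0 returns (6, 6)
H1 returns (6, 6)
H2 returns [7, (6, 6)]
= [7, (6, 6)]

Answer: 6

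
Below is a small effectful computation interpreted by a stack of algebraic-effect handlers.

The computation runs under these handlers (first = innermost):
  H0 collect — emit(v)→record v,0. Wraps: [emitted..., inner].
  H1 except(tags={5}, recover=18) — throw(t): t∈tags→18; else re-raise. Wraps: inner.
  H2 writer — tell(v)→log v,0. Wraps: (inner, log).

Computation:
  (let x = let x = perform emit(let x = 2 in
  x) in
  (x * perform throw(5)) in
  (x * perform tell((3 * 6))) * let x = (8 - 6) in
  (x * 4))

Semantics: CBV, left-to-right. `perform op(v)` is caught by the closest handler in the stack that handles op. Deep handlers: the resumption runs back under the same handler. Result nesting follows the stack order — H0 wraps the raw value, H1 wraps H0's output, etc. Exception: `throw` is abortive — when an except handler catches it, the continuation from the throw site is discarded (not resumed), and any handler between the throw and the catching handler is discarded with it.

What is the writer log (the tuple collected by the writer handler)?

Working:
emit(2) @ H0 ⇒ out+=2
throw(5) @ H1 caught ⇒ 18
H2 returns (18, ())
= (18, ())

Answer: ()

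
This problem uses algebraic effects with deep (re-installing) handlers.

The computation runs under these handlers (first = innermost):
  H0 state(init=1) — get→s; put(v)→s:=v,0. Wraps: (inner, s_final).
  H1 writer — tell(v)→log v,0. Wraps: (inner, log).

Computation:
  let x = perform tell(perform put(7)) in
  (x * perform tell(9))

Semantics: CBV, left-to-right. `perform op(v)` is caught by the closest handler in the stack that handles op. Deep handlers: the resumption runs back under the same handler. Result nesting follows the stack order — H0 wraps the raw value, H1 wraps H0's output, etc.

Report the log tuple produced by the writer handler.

Answer: (0, 9)

Working:
put(7) @ H0 ⇒ s:=7
tell(0) @ H1 ⇒ log+=0
tell(9) @ H1 ⇒ log+=9
H0 returns (0, 7)
H1 returns ((0, 7), (0, 9))
= ((0, 7), (0, 9))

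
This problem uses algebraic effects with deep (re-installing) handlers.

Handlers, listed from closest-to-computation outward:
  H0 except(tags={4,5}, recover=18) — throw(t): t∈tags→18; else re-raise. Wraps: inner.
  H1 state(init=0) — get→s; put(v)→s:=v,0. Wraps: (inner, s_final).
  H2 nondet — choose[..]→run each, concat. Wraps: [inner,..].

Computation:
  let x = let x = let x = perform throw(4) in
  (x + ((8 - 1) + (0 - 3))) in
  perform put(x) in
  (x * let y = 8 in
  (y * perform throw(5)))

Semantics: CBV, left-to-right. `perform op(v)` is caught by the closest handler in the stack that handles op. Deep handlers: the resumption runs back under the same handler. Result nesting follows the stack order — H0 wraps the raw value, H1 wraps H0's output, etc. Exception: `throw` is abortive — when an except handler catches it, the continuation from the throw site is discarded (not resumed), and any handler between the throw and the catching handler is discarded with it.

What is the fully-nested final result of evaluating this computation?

Working:
throw(4) @ H0 caught ⇒ 18
H1 returns (18, 0)
H2 returns [(18, 0)]
= [(18, 0)]

Answer: [(18, 0)]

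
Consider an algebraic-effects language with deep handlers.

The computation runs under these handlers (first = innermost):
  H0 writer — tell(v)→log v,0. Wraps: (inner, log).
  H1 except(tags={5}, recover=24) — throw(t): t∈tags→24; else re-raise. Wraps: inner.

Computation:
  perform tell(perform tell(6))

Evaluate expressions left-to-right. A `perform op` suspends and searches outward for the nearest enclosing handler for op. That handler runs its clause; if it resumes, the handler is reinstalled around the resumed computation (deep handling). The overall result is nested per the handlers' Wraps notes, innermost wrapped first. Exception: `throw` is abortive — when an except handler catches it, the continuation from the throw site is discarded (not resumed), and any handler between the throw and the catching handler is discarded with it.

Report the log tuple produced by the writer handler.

Answer: (6, 0)

Step-by-step:
tell(6) @ H0 ⇒ log+=6
tell(0) @ H0 ⇒ log+=0
H0 returns (0, (6, 0))
H1 returns (0, (6, 0))
= (0, (6, 0))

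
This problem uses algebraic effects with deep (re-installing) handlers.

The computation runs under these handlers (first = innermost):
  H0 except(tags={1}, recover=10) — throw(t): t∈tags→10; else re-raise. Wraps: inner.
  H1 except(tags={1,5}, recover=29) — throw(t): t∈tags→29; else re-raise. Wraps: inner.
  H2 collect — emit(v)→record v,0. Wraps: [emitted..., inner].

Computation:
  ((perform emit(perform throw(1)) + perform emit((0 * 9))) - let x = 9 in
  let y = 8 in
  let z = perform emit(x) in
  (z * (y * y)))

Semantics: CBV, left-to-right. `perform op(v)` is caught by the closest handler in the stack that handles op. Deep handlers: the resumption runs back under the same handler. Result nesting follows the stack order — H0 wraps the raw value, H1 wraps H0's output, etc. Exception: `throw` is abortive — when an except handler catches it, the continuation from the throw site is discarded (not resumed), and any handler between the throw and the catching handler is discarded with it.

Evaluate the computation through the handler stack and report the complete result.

Evaluation trace:
throw(1) @ H0 caught ⇒ 10
H1 returns 10
H2 returns [10]
= [10]

Answer: [10]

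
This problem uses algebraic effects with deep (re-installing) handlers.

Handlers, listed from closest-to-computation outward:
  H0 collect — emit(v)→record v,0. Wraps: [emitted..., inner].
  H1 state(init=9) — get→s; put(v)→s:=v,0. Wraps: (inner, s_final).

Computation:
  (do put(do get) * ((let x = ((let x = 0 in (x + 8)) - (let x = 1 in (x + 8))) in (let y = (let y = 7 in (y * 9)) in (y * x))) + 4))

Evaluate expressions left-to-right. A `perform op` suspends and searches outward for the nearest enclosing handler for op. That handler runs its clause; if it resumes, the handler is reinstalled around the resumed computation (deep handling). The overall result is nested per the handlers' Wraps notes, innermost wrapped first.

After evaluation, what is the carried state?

Working:
get @ H1 ⇒ 9
put(9) @ H1 ⇒ s:=9
H0 returns [0]
H1 returns ([0], 9)
= ([0], 9)

Answer: 9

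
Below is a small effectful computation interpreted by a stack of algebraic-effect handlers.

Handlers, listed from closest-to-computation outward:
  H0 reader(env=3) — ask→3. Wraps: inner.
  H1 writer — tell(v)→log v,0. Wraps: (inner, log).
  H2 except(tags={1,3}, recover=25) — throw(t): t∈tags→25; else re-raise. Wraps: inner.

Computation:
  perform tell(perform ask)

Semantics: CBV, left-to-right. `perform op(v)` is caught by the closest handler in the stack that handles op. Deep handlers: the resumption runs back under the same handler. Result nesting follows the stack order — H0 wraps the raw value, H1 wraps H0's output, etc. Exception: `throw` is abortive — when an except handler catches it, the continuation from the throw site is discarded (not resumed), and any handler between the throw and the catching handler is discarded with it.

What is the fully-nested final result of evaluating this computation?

Answer: (0, (3))

Step-by-step:
ask @ H0 ⇒ 3
tell(3) @ H1 ⇒ log+=3
H0 returns 0
H1 returns (0, (3))
H2 returns (0, (3))
= (0, (3))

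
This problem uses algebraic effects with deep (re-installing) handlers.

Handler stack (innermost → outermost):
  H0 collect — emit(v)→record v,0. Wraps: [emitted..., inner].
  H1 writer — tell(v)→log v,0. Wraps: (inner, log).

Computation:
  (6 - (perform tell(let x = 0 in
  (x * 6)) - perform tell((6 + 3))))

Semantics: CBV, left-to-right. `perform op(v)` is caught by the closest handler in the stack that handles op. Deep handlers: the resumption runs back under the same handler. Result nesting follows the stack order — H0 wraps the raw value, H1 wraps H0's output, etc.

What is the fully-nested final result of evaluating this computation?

Answer: ([6], (0, 9))

Evaluation trace:
tell(0) @ H1 ⇒ log+=0
tell(9) @ H1 ⇒ log+=9
H0 returns [6]
H1 returns ([6], (0, 9))
= ([6], (0, 9))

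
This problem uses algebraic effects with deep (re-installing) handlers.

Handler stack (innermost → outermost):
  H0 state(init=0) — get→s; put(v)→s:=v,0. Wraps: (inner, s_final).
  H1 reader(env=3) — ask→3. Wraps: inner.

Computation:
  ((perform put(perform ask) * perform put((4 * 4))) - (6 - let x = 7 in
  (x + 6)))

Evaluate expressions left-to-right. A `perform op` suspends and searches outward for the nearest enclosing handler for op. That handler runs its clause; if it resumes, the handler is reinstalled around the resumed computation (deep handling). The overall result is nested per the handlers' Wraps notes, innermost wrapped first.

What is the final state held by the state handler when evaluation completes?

Working:
ask @ H1 ⇒ 3
put(3) @ H0 ⇒ s:=3
put(16) @ H0 ⇒ s:=16
H0 returns (7, 16)
H1 returns (7, 16)
= (7, 16)

Answer: 16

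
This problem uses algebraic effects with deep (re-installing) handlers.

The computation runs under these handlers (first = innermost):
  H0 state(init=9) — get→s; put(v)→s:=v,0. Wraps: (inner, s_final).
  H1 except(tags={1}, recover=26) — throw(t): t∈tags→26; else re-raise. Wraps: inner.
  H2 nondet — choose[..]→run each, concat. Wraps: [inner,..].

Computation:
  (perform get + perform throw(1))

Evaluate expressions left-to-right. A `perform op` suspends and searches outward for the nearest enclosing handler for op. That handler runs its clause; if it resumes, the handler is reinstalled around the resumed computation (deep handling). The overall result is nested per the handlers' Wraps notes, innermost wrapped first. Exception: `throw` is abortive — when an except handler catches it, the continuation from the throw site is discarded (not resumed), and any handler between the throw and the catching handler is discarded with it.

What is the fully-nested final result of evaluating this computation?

Answer: [26]

Working:
get @ H0 ⇒ 9
throw(1) @ H1 caught ⇒ 26
H2 returns [26]
= [26]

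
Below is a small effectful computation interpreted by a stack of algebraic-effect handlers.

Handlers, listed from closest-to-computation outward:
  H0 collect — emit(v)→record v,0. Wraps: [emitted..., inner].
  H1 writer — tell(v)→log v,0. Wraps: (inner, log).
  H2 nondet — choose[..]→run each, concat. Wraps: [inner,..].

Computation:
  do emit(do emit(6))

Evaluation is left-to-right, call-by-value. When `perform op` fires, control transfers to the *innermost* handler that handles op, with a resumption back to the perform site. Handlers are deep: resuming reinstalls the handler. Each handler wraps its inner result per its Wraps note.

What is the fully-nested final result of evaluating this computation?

Evaluation trace:
emit(6) @ H0 ⇒ out+=6
emit(0) @ H0 ⇒ out+=0
H0 returns [6, 0, 0]
H1 returns ([6, 0, 0], ())
H2 returns [([6, 0, 0], ())]
= [([6, 0, 0], ())]

Answer: [([6, 0, 0], ())]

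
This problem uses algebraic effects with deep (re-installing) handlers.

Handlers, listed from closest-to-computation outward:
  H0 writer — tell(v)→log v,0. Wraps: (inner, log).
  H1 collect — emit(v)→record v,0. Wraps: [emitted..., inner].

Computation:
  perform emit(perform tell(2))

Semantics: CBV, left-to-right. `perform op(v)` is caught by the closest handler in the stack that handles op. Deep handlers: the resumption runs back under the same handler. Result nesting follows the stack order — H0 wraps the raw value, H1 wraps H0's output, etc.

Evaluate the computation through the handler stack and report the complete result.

Step-by-step:
tell(2) @ H0 ⇒ log+=2
emit(0) @ H1 ⇒ out+=0
H0 returns (0, (2))
H1 returns [0, (0, (2))]
= [0, (0, (2))]

Answer: [0, (0, (2))]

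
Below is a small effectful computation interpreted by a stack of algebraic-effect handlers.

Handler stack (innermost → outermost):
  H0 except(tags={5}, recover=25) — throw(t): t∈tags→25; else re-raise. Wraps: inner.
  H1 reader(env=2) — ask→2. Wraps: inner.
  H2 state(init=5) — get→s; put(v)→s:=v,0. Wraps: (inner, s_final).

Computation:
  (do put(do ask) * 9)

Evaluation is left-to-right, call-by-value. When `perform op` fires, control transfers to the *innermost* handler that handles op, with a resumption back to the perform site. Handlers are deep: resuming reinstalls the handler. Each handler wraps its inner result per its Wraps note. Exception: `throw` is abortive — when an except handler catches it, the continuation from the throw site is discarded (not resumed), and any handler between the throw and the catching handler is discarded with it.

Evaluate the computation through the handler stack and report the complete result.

Working:
ask @ H1 ⇒ 2
put(2) @ H2 ⇒ s:=2
H0 returns 0
H1 returns 0
H2 returns (0, 2)
= (0, 2)

Answer: (0, 2)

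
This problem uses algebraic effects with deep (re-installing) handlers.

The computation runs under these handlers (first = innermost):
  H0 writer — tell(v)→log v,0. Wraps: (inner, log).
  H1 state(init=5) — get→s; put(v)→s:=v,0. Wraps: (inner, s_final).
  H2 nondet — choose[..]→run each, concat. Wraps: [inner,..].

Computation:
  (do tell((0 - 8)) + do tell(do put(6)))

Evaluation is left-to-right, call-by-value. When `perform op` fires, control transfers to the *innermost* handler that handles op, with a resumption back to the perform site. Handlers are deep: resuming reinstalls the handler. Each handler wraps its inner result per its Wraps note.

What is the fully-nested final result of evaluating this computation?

Answer: [((0, (-8, 0)), 6)]

Step-by-step:
tell(-8) @ H0 ⇒ log+=-8
put(6) @ H1 ⇒ s:=6
tell(0) @ H0 ⇒ log+=0
H0 returns (0, (-8, 0))
H1 returns ((0, (-8, 0)), 6)
H2 returns [((0, (-8, 0)), 6)]
= [((0, (-8, 0)), 6)]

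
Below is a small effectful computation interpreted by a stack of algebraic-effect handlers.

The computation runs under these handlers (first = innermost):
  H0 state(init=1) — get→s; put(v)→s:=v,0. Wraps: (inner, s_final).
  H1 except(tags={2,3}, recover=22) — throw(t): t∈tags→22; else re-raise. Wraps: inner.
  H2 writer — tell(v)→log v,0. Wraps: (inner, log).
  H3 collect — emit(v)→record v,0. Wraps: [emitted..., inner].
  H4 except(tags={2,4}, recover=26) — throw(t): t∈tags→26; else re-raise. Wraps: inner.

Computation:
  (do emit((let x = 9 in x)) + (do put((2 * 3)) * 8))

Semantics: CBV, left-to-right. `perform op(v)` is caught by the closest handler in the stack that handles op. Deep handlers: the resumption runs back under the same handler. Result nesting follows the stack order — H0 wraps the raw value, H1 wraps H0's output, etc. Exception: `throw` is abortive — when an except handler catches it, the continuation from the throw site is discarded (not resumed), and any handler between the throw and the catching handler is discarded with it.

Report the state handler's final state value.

Answer: 6

Evaluation trace:
emit(9) @ H3 ⇒ out+=9
put(6) @ H0 ⇒ s:=6
H0 returns (0, 6)
H1 returns (0, 6)
H2 returns ((0, 6), ())
H3 returns [9, ((0, 6), ())]
H4 returns [9, ((0, 6), ())]
= [9, ((0, 6), ())]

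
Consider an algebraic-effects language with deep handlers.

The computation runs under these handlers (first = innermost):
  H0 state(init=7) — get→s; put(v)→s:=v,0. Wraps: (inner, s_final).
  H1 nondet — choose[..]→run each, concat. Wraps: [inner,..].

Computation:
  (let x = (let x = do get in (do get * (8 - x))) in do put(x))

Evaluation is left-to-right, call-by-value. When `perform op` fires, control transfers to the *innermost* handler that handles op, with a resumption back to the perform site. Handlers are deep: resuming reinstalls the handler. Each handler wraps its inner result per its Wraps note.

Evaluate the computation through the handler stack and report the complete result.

Answer: [(0, 7)]

Working:
get @ H0 ⇒ 7
get @ H0 ⇒ 7
put(7) @ H0 ⇒ s:=7
H0 returns (0, 7)
H1 returns [(0, 7)]
= [(0, 7)]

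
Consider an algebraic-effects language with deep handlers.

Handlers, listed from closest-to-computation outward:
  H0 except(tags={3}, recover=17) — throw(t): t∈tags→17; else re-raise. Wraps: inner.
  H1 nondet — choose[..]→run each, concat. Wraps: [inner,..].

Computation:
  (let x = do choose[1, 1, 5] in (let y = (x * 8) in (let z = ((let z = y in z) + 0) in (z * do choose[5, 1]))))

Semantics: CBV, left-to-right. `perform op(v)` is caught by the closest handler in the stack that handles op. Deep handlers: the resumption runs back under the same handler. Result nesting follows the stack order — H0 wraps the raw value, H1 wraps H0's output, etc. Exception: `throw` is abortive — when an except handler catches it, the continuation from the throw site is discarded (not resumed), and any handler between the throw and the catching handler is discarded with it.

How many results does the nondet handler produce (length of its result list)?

Answer: 6

Evaluation trace:
choose[1, 1, 5] @ H1
  branch[0] choose=1:
    choose[5, 1] @ H1
      branch[0] choose=5:
        H0 returns 40
        H1 returns [40]
      branch[1] choose=1:
        H0 returns 8
        H1 returns [8]
  branch[1] choose=1:
    choose[5, 1] @ H1
      branch[0] choose=5:
        H0 returns 40
        H1 returns [40]
      branch[1] choose=1:
        H0 returns 8
        H1 returns [8]
  branch[2] choose=5:
    choose[5, 1] @ H1
      branch[0] choose=5:
        H0 returns 200
        H1 returns [200]
      branch[1] choose=1:
        H0 returns 40
        H1 returns [40]
= [40, 8, 40, 8, 200, 40]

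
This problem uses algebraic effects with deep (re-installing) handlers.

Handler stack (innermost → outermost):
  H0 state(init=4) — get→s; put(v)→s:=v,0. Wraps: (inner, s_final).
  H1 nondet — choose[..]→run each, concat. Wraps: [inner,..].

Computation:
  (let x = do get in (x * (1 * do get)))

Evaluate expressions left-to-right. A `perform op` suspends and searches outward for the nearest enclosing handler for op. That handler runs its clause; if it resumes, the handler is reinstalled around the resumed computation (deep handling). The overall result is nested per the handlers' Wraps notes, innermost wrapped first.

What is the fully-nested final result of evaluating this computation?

Answer: [(16, 4)]

Evaluation trace:
get @ H0 ⇒ 4
get @ H0 ⇒ 4
H0 returns (16, 4)
H1 returns [(16, 4)]
= [(16, 4)]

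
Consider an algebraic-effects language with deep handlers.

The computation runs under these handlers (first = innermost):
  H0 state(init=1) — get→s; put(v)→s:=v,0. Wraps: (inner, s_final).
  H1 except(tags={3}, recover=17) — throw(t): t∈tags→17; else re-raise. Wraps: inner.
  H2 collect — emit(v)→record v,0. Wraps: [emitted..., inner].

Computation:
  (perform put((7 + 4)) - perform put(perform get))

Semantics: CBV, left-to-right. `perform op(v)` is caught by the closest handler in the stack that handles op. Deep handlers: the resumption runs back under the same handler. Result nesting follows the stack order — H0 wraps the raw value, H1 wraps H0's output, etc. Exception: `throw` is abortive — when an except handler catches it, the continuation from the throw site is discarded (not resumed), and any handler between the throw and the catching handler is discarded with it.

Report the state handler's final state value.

Evaluation trace:
put(11) @ H0 ⇒ s:=11
get @ H0 ⇒ 11
put(11) @ H0 ⇒ s:=11
H0 returns (0, 11)
H1 returns (0, 11)
H2 returns [(0, 11)]
= [(0, 11)]

Answer: 11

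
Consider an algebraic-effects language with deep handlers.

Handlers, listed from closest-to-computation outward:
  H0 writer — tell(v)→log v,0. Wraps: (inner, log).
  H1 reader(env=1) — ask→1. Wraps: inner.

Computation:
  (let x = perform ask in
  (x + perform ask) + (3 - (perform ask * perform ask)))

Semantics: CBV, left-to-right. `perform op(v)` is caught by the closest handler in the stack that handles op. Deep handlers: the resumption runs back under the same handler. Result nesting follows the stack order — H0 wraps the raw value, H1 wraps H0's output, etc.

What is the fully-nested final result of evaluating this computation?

Answer: (4, ())

Working:
ask @ H1 ⇒ 1
ask @ H1 ⇒ 1
ask @ H1 ⇒ 1
ask @ H1 ⇒ 1
H0 returns (4, ())
H1 returns (4, ())
= (4, ())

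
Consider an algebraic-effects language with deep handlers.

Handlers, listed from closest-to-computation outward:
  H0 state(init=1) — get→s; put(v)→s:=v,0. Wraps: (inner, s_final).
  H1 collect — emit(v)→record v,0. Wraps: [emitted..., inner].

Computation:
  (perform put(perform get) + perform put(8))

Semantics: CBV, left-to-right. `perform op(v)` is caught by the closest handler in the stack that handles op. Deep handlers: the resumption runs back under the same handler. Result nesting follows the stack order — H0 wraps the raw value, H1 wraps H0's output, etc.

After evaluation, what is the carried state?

Step-by-step:
get @ H0 ⇒ 1
put(1) @ H0 ⇒ s:=1
put(8) @ H0 ⇒ s:=8
H0 returns (0, 8)
H1 returns [(0, 8)]
= [(0, 8)]

Answer: 8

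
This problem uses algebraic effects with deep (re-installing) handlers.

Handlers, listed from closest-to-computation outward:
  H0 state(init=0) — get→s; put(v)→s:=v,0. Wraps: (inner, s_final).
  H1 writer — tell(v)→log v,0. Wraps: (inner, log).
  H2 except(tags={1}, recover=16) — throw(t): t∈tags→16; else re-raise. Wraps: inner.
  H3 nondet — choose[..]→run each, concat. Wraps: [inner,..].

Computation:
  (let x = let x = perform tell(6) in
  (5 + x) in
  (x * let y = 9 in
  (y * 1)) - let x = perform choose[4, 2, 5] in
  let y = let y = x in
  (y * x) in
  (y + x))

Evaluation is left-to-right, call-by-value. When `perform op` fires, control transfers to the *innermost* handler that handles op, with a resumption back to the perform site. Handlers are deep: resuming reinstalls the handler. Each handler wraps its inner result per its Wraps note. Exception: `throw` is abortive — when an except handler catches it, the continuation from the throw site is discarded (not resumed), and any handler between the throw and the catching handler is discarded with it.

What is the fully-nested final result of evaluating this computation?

Step-by-step:
tell(6) @ H1 ⇒ log+=6
choose[4, 2, 5] @ H3
  branch[0] choose=4:
    H0 returns (25, 0)
    H1 returns ((25, 0), (6))
    H2 returns ((25, 0), (6))
    H3 returns [((25, 0), (6))]
  branch[1] choose=2:
    H0 returns (39, 0)
    H1 returns ((39, 0), (6))
    H2 returns ((39, 0), (6))
    H3 returns [((39, 0), (6))]
  branch[2] choose=5:
    H0 returns (15, 0)
    H1 returns ((15, 0), (6))
    H2 returns ((15, 0), (6))
    H3 returns [((15, 0), (6))]
= [((25, 0), (6)), ((39, 0), (6)), ((15, 0), (6))]

Answer: [((25, 0), (6)), ((39, 0), (6)), ((15, 0), (6))]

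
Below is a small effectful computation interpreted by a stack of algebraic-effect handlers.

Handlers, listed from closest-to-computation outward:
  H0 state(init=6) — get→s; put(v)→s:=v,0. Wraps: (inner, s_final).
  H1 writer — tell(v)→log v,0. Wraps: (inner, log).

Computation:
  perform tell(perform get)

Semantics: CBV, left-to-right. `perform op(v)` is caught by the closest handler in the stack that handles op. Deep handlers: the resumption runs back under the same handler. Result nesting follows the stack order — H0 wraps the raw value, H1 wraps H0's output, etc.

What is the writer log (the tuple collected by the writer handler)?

Answer: (6)

Working:
get @ H0 ⇒ 6
tell(6) @ H1 ⇒ log+=6
H0 returns (0, 6)
H1 returns ((0, 6), (6))
= ((0, 6), (6))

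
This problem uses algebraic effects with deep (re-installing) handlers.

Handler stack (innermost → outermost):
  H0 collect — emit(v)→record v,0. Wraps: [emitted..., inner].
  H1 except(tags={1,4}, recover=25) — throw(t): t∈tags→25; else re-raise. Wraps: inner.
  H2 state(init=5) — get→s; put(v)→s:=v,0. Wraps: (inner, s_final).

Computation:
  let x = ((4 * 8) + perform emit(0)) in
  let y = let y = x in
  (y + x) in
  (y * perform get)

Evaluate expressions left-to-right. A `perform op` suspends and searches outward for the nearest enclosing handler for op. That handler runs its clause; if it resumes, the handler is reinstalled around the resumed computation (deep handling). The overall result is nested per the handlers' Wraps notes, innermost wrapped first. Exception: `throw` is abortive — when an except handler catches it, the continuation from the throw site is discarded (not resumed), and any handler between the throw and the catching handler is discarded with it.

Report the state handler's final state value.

Evaluation trace:
emit(0) @ H0 ⇒ out+=0
get @ H2 ⇒ 5
H0 returns [0, 320]
H1 returns [0, 320]
H2 returns ([0, 320], 5)
= ([0, 320], 5)

Answer: 5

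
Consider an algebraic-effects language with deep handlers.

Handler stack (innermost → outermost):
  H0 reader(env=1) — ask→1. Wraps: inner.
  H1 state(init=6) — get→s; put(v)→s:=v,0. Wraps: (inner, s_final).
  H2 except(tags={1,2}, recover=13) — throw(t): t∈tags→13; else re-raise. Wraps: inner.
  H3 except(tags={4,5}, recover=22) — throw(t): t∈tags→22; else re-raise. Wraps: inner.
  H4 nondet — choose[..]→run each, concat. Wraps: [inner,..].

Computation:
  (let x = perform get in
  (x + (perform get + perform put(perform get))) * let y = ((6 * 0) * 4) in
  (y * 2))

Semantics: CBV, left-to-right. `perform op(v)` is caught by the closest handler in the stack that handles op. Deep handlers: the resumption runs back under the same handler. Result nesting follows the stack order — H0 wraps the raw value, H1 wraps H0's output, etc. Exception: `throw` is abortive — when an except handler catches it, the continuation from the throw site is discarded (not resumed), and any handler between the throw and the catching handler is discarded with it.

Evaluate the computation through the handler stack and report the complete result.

Answer: [(0, 6)]

Evaluation trace:
get @ H1 ⇒ 6
get @ H1 ⇒ 6
get @ H1 ⇒ 6
put(6) @ H1 ⇒ s:=6
H0 returns 0
H1 returns (0, 6)
H2 returns (0, 6)
H3 returns (0, 6)
H4 returns [(0, 6)]
= [(0, 6)]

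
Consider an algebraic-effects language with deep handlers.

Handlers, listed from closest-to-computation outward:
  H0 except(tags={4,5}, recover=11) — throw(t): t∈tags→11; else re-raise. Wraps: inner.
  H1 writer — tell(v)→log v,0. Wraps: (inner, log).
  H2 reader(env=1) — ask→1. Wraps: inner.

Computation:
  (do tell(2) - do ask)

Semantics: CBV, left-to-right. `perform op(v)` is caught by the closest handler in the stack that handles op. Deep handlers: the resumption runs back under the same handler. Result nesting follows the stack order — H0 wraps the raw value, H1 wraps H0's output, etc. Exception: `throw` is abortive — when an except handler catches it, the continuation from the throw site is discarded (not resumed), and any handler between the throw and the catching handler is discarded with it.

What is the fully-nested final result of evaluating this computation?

Answer: (-1, (2))

Evaluation trace:
tell(2) @ H1 ⇒ log+=2
ask @ H2 ⇒ 1
H0 returns -1
H1 returns (-1, (2))
H2 returns (-1, (2))
= (-1, (2))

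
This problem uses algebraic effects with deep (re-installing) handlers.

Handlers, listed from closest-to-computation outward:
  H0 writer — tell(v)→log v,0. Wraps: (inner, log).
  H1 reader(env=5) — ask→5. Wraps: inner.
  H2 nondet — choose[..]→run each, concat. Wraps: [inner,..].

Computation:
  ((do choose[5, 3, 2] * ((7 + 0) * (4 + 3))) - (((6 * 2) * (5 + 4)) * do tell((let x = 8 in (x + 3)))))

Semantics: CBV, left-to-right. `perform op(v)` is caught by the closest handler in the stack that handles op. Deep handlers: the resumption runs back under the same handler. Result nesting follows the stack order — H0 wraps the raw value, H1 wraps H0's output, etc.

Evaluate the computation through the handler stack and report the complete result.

Answer: [(245, (11)), (147, (11)), (98, (11))]

Working:
choose[5, 3, 2] @ H2
  branch[0] choose=5:
    tell(11) @ H0 ⇒ log+=11
    H0 returns (245, (11))
    H1 returns (245, (11))
    H2 returns [(245, (11))]
  branch[1] choose=3:
    tell(11) @ H0 ⇒ log+=11
    H0 returns (147, (11))
    H1 returns (147, (11))
    H2 returns [(147, (11))]
  branch[2] choose=2:
    tell(11) @ H0 ⇒ log+=11
    H0 returns (98, (11))
    H1 returns (98, (11))
    H2 returns [(98, (11))]
= [(245, (11)), (147, (11)), (98, (11))]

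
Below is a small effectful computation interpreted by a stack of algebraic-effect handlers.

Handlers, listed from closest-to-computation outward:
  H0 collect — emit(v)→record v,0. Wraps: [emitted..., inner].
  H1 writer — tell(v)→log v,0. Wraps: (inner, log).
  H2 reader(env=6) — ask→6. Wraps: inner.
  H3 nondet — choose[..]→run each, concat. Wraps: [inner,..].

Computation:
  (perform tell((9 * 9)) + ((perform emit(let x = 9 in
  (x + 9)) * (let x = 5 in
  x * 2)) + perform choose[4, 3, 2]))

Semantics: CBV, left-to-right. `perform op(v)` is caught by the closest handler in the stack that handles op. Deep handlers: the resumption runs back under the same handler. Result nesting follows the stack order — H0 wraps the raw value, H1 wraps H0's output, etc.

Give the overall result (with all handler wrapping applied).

Evaluation trace:
tell(81) @ H1 ⇒ log+=81
emit(18) @ H0 ⇒ out+=18
choose[4, 3, 2] @ H3
  branch[0] choose=4:
    H0 returns [18, 4]
    H1 returns ([18, 4], (81))
    H2 returns ([18, 4], (81))
    H3 returns [([18, 4], (81))]
  branch[1] choose=3:
    H0 returns [18, 3]
    H1 returns ([18, 3], (81))
    H2 returns ([18, 3], (81))
    H3 returns [([18, 3], (81))]
  branch[2] choose=2:
    H0 returns [18, 2]
    H1 returns ([18, 2], (81))
    H2 returns ([18, 2], (81))
    H3 returns [([18, 2], (81))]
= [([18, 4], (81)), ([18, 3], (81)), ([18, 2], (81))]

Answer: [([18, 4], (81)), ([18, 3], (81)), ([18, 2], (81))]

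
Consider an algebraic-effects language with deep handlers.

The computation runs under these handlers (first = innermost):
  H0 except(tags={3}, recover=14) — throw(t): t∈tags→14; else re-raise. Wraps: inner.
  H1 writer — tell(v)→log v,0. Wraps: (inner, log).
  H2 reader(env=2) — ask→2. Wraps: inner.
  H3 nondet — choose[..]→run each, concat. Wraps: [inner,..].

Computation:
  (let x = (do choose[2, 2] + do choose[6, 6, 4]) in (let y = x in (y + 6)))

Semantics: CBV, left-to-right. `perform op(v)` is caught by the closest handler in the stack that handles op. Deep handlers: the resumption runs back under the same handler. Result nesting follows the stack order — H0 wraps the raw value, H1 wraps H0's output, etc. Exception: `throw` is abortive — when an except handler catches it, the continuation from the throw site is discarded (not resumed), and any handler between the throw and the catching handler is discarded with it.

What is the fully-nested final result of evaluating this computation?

Answer: [(14, ()), (14, ()), (12, ()), (14, ()), (14, ()), (12, ())]

Working:
choose[2, 2] @ H3
  branch[0] choose=2:
    choose[6, 6, 4] @ H3
      branch[0] choose=6:
        H0 returns 14
        H1 returns (14, ())
        H2 returns (14, ())
        H3 returns [(14, ())]
      branch[1] choose=6:
        H0 returns 14
        H1 returns (14, ())
        H2 returns (14, ())
        H3 returns [(14, ())]
      branch[2] choose=4:
        H0 returns 12
        H1 returns (12, ())
        H2 returns (12, ())
        H3 returns [(12, ())]
  branch[1] choose=2:
    choose[6, 6, 4] @ H3
      branch[0] choose=6:
        H0 returns 14
        H1 returns (14, ())
        H2 returns (14, ())
        H3 returns [(14, ())]
      branch[1] choose=6:
        H0 returns 14
        H1 returns (14, ())
        H2 returns (14, ())
        H3 returns [(14, ())]
      branch[2] choose=4:
        H0 returns 12
        H1 returns (12, ())
        H2 returns (12, ())
        H3 returns [(12, ())]
= [(14, ()), (14, ()), (12, ()), (14, ()), (14, ()), (12, ())]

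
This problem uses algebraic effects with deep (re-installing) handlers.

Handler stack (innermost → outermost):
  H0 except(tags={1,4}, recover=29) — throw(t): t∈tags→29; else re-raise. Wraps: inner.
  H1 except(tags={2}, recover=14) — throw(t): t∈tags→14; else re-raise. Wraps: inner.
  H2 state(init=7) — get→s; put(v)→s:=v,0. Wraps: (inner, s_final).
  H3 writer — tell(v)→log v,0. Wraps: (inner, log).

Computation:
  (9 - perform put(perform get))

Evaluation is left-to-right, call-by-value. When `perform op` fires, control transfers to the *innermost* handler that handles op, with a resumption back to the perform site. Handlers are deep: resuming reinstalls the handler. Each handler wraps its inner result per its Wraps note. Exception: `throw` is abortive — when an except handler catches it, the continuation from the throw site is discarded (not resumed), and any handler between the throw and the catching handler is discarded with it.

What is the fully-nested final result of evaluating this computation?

Answer: ((9, 7), ())

Working:
get @ H2 ⇒ 7
put(7) @ H2 ⇒ s:=7
H0 returns 9
H1 returns 9
H2 returns (9, 7)
H3 returns ((9, 7), ())
= ((9, 7), ())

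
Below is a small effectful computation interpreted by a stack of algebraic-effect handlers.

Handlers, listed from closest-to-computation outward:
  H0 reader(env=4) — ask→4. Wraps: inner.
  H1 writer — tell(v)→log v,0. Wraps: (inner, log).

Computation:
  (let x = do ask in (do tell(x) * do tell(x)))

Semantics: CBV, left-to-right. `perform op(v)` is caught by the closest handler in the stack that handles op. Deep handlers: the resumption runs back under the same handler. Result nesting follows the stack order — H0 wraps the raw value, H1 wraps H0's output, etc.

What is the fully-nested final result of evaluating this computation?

Answer: (0, (4, 4))

Step-by-step:
ask @ H0 ⇒ 4
tell(4) @ H1 ⇒ log+=4
tell(4) @ H1 ⇒ log+=4
H0 returns 0
H1 returns (0, (4, 4))
= (0, (4, 4))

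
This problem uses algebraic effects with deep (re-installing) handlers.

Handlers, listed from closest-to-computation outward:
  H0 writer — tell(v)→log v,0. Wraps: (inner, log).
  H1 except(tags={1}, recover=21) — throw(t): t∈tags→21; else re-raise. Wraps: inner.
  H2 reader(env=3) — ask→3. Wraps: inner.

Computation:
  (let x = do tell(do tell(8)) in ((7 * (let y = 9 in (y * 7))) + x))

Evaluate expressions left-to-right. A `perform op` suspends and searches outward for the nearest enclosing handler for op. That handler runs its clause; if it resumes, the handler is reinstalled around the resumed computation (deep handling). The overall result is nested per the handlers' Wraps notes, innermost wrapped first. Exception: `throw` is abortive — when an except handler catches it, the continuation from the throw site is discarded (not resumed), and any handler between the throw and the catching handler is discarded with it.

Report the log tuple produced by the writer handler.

Answer: (8, 0)

Step-by-step:
tell(8) @ H0 ⇒ log+=8
tell(0) @ H0 ⇒ log+=0
H0 returns (441, (8, 0))
H1 returns (441, (8, 0))
H2 returns (441, (8, 0))
= (441, (8, 0))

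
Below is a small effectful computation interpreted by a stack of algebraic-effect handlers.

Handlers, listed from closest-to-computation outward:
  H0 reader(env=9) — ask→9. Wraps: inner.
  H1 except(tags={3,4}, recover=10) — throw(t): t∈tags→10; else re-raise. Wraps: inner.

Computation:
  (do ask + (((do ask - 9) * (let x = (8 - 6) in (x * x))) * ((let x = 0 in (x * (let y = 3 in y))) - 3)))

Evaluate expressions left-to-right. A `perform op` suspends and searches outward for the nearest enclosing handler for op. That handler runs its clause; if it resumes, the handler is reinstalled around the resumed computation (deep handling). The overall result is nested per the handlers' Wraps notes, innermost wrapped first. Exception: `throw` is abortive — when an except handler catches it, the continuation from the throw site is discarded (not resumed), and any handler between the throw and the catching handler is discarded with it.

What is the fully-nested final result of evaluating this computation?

Evaluation trace:
ask @ H0 ⇒ 9
ask @ H0 ⇒ 9
H0 returns 9
H1 returns 9
= 9

Answer: 9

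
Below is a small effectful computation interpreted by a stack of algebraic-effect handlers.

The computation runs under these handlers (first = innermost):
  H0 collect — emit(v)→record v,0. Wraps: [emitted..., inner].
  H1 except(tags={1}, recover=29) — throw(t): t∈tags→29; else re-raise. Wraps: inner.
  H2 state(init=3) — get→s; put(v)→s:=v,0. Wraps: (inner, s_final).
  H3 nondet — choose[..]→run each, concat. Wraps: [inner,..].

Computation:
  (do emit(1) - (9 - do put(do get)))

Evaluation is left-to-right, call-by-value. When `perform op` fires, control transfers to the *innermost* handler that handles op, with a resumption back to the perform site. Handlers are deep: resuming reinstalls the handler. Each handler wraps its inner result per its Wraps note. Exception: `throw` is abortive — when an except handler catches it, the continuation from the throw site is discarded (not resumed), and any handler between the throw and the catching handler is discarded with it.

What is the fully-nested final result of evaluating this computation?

Working:
emit(1) @ H0 ⇒ out+=1
get @ H2 ⇒ 3
put(3) @ H2 ⇒ s:=3
H0 returns [1, -9]
H1 returns [1, -9]
H2 returns ([1, -9], 3)
H3 returns [([1, -9], 3)]
= [([1, -9], 3)]

Answer: [([1, -9], 3)]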